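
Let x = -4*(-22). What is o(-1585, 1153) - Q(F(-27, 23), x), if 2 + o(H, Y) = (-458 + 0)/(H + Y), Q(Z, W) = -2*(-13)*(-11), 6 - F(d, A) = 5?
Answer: 61573/216 ≈ 285.06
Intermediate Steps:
F(d, A) = 1 (F(d, A) = 6 - 1*5 = 6 - 5 = 1)
x = 88
Q(Z, W) = -286 (Q(Z, W) = 26*(-11) = -286)
o(H, Y) = -2 - 458/(H + Y) (o(H, Y) = -2 + (-458 + 0)/(H + Y) = -2 - 458/(H + Y))
o(-1585, 1153) - Q(F(-27, 23), x) = 2*(-229 - 1*(-1585) - 1*1153)/(-1585 + 1153) - 1*(-286) = 2*(-229 + 1585 - 1153)/(-432) + 286 = 2*(-1/432)*203 + 286 = -203/216 + 286 = 61573/216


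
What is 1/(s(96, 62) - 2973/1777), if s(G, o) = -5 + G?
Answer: 1777/158734 ≈ 0.011195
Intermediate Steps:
1/(s(96, 62) - 2973/1777) = 1/((-5 + 96) - 2973/1777) = 1/(91 - 2973*1/1777) = 1/(91 - 2973/1777) = 1/(158734/1777) = 1777/158734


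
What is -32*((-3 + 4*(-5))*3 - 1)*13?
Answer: 29120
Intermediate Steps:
-32*((-3 + 4*(-5))*3 - 1)*13 = -32*((-3 - 20)*3 - 1)*13 = -32*(-23*3 - 1)*13 = -32*(-69 - 1)*13 = -32*(-70)*13 = -8*(-280)*13 = 2240*13 = 29120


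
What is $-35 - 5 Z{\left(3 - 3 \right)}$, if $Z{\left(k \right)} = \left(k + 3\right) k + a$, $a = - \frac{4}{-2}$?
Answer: $-45$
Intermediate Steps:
$a = 2$ ($a = \left(-4\right) \left(- \frac{1}{2}\right) = 2$)
$Z{\left(k \right)} = 2 + k \left(3 + k\right)$ ($Z{\left(k \right)} = \left(k + 3\right) k + 2 = \left(3 + k\right) k + 2 = k \left(3 + k\right) + 2 = 2 + k \left(3 + k\right)$)
$-35 - 5 Z{\left(3 - 3 \right)} = -35 - 5 \left(2 + \left(3 - 3\right)^{2} + 3 \left(3 - 3\right)\right) = -35 - 5 \left(2 + 0^{2} + 3 \cdot 0\right) = -35 - 5 \left(2 + 0 + 0\right) = -35 - 10 = -45$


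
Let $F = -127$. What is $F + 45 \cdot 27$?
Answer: $1088$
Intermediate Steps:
$F + 45 \cdot 27 = -127 + 45 \cdot 27 = -127 + 1215 = 1088$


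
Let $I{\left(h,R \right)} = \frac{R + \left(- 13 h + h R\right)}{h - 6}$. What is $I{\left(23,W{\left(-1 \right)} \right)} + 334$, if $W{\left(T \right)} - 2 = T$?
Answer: $\frac{5403}{17} \approx 317.82$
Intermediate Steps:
$W{\left(T \right)} = 2 + T$
$I{\left(h,R \right)} = \frac{R - 13 h + R h}{-6 + h}$ ($I{\left(h,R \right)} = \frac{R + \left(- 13 h + R h\right)}{-6 + h} = \frac{R - 13 h + R h}{-6 + h}$)
$I{\left(23,W{\left(-1 \right)} \right)} + 334 = \frac{\left(2 - 1\right) - 299 + \left(2 - 1\right) 23}{-6 + 23} + 334 = \frac{1 - 299 + 1 \cdot 23}{17} + 334 = \frac{1 - 299 + 23}{17} + 334 = \frac{1}{17} \left(-275\right) + 334 = - \frac{275}{17} + 334 = \frac{5403}{17}$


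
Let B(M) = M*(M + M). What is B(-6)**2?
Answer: 5184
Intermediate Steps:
B(M) = 2*M**2 (B(M) = M*(2*M) = 2*M**2)
B(-6)**2 = (2*(-6)**2)**2 = (2*36)**2 = 72**2 = 5184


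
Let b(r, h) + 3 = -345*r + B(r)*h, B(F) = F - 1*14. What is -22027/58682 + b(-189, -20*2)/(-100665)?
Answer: -6520029559/5907223530 ≈ -1.1037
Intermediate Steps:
B(F) = -14 + F (B(F) = F - 14 = -14 + F)
b(r, h) = -3 - 345*r + h*(-14 + r) (b(r, h) = -3 + (-345*r + (-14 + r)*h) = -3 + (-345*r + h*(-14 + r)) = -3 - 345*r + h*(-14 + r))
-22027/58682 + b(-189, -20*2)/(-100665) = -22027/58682 + (-3 - 345*(-189) + (-20*2)*(-14 - 189))/(-100665) = -22027*1/58682 + (-3 + 65205 - 40*(-203))*(-1/100665) = -22027/58682 + (-3 + 65205 + 8120)*(-1/100665) = -22027/58682 + 73322*(-1/100665) = -22027/58682 - 73322/100665 = -6520029559/5907223530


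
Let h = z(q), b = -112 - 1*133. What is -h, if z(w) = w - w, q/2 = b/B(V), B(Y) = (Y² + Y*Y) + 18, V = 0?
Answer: 0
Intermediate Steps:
B(Y) = 18 + 2*Y² (B(Y) = (Y² + Y²) + 18 = 2*Y² + 18 = 18 + 2*Y²)
b = -245 (b = -112 - 133 = -245)
q = -245/9 (q = 2*(-245/(18 + 2*0²)) = 2*(-245/(18 + 2*0)) = 2*(-245/(18 + 0)) = 2*(-245/18) = -245/9 ≈ -27.222)
z(w) = 0
h = 0
-h = -1*0 = 0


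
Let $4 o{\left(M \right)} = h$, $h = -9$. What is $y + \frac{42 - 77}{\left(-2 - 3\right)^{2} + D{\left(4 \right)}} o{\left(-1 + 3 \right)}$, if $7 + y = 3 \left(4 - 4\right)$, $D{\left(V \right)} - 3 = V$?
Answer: $- \frac{581}{128} \approx -4.5391$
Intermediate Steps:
$D{\left(V \right)} = 3 + V$
$o{\left(M \right)} = - \frac{9}{4}$ ($o{\left(M \right)} = \frac{1}{4} \left(-9\right) = - \frac{9}{4}$)
$y = -7$ ($y = -7 + 3 \left(4 - 4\right) = -7 + 3 \cdot 0 = -7 + 0 = -7$)
$y + \frac{42 - 77}{\left(-2 - 3\right)^{2} + D{\left(4 \right)}} o{\left(-1 + 3 \right)} = -7 + \frac{42 - 77}{\left(-2 - 3\right)^{2} + \left(3 + 4\right)} \left(- \frac{9}{4}\right) = -7 + - \frac{35}{\left(-5\right)^{2} + 7} \left(- \frac{9}{4}\right) = -7 + - \frac{35}{25 + 7} \left(- \frac{9}{4}\right) = -7 + - \frac{35}{32} \left(- \frac{9}{4}\right) = -7 + \left(-35\right) \frac{1}{32} \left(- \frac{9}{4}\right) = -7 - - \frac{315}{128} = -7 + \frac{315}{128} = - \frac{581}{128}$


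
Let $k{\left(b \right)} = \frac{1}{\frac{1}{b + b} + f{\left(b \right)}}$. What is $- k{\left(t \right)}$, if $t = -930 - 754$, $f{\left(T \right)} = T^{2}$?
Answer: $- \frac{3368}{9551163007} \approx -3.5263 \cdot 10^{-7}$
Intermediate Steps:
$t = -1684$
$k{\left(b \right)} = \frac{1}{b^{2} + \frac{1}{2 b}}$ ($k{\left(b \right)} = \frac{1}{\frac{1}{b + b} + b^{2}} = \frac{1}{\frac{1}{2 b} + b^{2}} = \frac{1}{b^{2} + \frac{1}{2 b}}$)
$- k{\left(t \right)} = - \frac{2 \left(-1684\right)}{1 + 2 \left(-1684\right)^{3}} = - \frac{2 \left(-1684\right)}{1 + 2 \left(-4775581504\right)} = - \frac{2 \left(-1684\right)}{1 - 9551163008} = - \frac{2 \left(-1684\right)}{-9551163007} = - \frac{2 \left(-1684\right) \left(-1\right)}{9551163007} = \left(-1\right) \frac{3368}{9551163007} = - \frac{3368}{9551163007}$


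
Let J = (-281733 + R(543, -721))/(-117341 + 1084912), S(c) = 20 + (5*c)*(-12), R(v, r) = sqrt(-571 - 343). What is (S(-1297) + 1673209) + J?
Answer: 1694263950246/967571 + I*sqrt(914)/967571 ≈ 1.751e+6 + 3.1246e-5*I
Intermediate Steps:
R(v, r) = I*sqrt(914) (R(v, r) = sqrt(-914) = I*sqrt(914))
S(c) = 20 - 60*c
J = -281733/967571 + I*sqrt(914)/967571 (J = (-281733 + I*sqrt(914))/(-117341 + 1084912) = (-281733 + I*sqrt(914))/967571 = (-281733 + I*sqrt(914))*(1/967571) = -281733/967571 + I*sqrt(914)/967571 ≈ -0.29118 + 3.1246e-5*I)
(S(-1297) + 1673209) + J = ((20 - 60*(-1297)) + 1673209) + (-281733/967571 + I*sqrt(914)/967571) = ((20 + 77820) + 1673209) + (-281733/967571 + I*sqrt(914)/967571) = (77840 + 1673209) + (-281733/967571 + I*sqrt(914)/967571) = 1751049 + (-281733/967571 + I*sqrt(914)/967571) = 1694263950246/967571 + I*sqrt(914)/967571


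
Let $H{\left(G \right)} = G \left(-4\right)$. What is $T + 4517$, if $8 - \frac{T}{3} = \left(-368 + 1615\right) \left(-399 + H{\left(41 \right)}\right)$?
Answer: $2110724$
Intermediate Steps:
$H{\left(G \right)} = - 4 G$
$T = 2106207$ ($T = 24 - 3 \left(-368 + 1615\right) \left(-399 - 164\right) = 24 - 3 \cdot 1247 \left(-399 - 164\right) = 24 - 3 \cdot 1247 \left(-563\right) = 24 - -2106183 = 24 + 2106183 = 2106207$)
$T + 4517 = 2106207 + 4517 = 2110724$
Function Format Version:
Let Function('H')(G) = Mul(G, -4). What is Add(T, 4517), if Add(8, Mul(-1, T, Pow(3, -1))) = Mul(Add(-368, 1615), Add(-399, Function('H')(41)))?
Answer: 2110724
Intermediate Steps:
Function('H')(G) = Mul(-4, G)
T = 2106207 (T = Add(24, Mul(-3, Mul(Add(-368, 1615), Add(-399, Mul(-4, 41))))) = Add(24, Mul(-3, Mul(1247, Add(-399, -164)))) = Add(24, Mul(-3, Mul(1247, -563))) = Add(24, Mul(-3, -702061)) = Add(24, 2106183) = 2106207)
Add(T, 4517) = Add(2106207, 4517) = 2110724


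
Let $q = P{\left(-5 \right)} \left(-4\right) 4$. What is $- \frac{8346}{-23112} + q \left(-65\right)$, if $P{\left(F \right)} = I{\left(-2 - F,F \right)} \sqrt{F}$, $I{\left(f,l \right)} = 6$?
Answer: $\frac{13}{36} + 6240 i \sqrt{5} \approx 0.36111 + 13953.0 i$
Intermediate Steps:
$P{\left(F \right)} = 6 \sqrt{F}$
$q = - 96 i \sqrt{5}$ ($q = 6 \sqrt{-5} \left(-4\right) 4 = 6 i \sqrt{5} \left(-4\right) 4 = - 24 i \sqrt{5} \cdot 4 = - 96 i \sqrt{5} \approx - 214.66 i$)
$- \frac{8346}{-23112} + q \left(-65\right) = - \frac{8346}{-23112} + - 96 i \sqrt{5} \left(-65\right) = \left(-8346\right) \left(- \frac{1}{23112}\right) + 6240 i \sqrt{5} = \frac{13}{36} + 6240 i \sqrt{5}$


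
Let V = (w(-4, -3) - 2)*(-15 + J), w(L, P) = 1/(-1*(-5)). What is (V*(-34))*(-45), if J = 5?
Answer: 27540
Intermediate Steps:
w(L, P) = 1/5
V = 18 (V = (1/5 - 2)*(-15 + 5) = -9/5*(-10) = 18)
(V*(-34))*(-45) = (18*(-34))*(-45) = -612*(-45) = 27540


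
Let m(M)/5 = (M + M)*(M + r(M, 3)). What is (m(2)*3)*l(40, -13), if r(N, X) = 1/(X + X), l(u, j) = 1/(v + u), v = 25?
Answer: 2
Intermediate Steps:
l(u, j) = 1/(25 + u)
r(N, X) = 1/(2*X)
m(M) = 10*M*(⅙ + M) (m(M) = 5*((M + M)*(M + (½)/3)) = 5*((2*M)*(M + (½)*(⅓))) = 5*((2*M)*(M + ⅙)) = 5*((2*M)*(⅙ + M)) = 5*(2*M*(⅙ + M)) = 10*M*(⅙ + M))
(m(2)*3)*l(40, -13) = (((5/3)*2*(1 + 6*2))*3)/(25 + 40) = (((5/3)*2*(1 + 12))*3)/65 = (((5/3)*2*13)*3)*(1/65) = ((130/3)*3)*(1/65) = 130*(1/65) = 2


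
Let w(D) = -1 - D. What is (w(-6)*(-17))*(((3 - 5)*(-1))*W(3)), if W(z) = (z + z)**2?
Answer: -6120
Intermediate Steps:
W(z) = 4*z**2 (W(z) = (2*z)**2 = 4*z**2)
(w(-6)*(-17))*(((3 - 5)*(-1))*W(3)) = ((-1 - 1*(-6))*(-17))*(((3 - 5)*(-1))*(4*3**2)) = ((-1 + 6)*(-17))*((-2*(-1))*(4*9)) = (5*(-17))*(2*36) = -85*72 = -6120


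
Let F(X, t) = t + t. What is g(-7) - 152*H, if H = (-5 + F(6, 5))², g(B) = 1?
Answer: -3799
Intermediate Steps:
F(X, t) = 2*t
H = 25 (H = (-5 + 2*5)² = (-5 + 10)² = 5² = 25)
g(-7) - 152*H = 1 - 152*25 = 1 - 3800 = -3799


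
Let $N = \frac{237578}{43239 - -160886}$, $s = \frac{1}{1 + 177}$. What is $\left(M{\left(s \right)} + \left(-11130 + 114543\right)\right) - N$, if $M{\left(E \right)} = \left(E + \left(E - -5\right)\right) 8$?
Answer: $\frac{1879424071183}{18167125} \approx 1.0345 \cdot 10^{5}$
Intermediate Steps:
$s = \frac{1}{178} \approx 0.005618$
$M{\left(E \right)} = 40 + 16 E$ ($M{\left(E \right)} = \left(E + \left(E + 5\right)\right) 8 = \left(E + \left(5 + E\right)\right) 8 = \left(5 + 2 E\right) 8 = 40 + 16 E$)
$N = \frac{237578}{204125}$ ($N = \frac{237578}{43239 + 160886} = \frac{237578}{204125} \approx 1.1639$)
$\left(M{\left(s \right)} + \left(-11130 + 114543\right)\right) - N = \left(\left(40 + 16 \cdot \frac{1}{178}\right) + \left(-11130 + 114543\right)\right) - \frac{237578}{204125} = \left(\left(40 + \frac{8}{89}\right) + 103413\right) - \frac{237578}{204125} = \left(\frac{3568}{89} + 103413\right) - \frac{237578}{204125} = \frac{9207325}{89} - \frac{237578}{204125} = \frac{1879424071183}{18167125}$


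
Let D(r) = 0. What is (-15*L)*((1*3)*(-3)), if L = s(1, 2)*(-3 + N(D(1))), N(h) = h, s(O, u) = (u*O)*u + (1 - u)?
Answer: -1215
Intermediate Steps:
s(O, u) = 1 - u + O*u² (s(O, u) = (O*u)*u + (1 - u) = O*u² + (1 - u) = 1 - u + O*u²)
L = -9 (L = (1 - 1*2 + 1*2²)*(-3 + 0) = (1 - 2 + 1*4)*(-3) = (1 - 2 + 4)*(-3) = 3*(-3) = -9)
(-15*L)*((1*3)*(-3)) = (-15*(-9))*((1*3)*(-3)) = 135*(3*(-3)) = 135*(-9) = -1215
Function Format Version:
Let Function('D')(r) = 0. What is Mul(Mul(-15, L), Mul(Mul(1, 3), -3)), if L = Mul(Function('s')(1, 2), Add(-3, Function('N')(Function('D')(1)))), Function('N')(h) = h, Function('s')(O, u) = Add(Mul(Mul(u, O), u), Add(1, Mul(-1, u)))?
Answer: -1215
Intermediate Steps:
Function('s')(O, u) = Add(1, Mul(-1, u), Mul(O, Pow(u, 2))) (Function('s')(O, u) = Add(Mul(Mul(O, u), u), Add(1, Mul(-1, u))) = Add(Mul(O, Pow(u, 2)), Add(1, Mul(-1, u))) = Add(1, Mul(-1, u), Mul(O, Pow(u, 2))))
L = -9 (L = Mul(Add(1, Mul(-1, 2), Mul(1, Pow(2, 2))), Add(-3, 0)) = Mul(Add(1, -2, Mul(1, 4)), -3) = Mul(Add(1, -2, 4), -3) = Mul(3, -3) = -9)
Mul(Mul(-15, L), Mul(Mul(1, 3), -3)) = Mul(Mul(-15, -9), Mul(Mul(1, 3), -3)) = Mul(135, Mul(3, -3)) = Mul(135, -9) = -1215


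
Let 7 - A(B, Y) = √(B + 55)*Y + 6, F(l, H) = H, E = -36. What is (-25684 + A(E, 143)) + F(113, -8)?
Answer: -25691 - 143*√19 ≈ -26314.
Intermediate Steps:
A(B, Y) = 1 - Y*√(55 + B) (A(B, Y) = 7 - (√(B + 55)*Y + 6) = 7 - (√(55 + B)*Y + 6) = 7 - (Y*√(55 + B) + 6) = 7 - (6 + Y*√(55 + B)) = 7 + (-6 - Y*√(55 + B)) = 1 - Y*√(55 + B))
(-25684 + A(E, 143)) + F(113, -8) = (-25684 + (1 - 1*143*√(55 - 36))) - 8 = (-25684 + (1 - 1*143*√19)) - 8 = (-25684 + (1 - 143*√19)) - 8 = (-25683 - 143*√19) - 8 = -25691 - 143*√19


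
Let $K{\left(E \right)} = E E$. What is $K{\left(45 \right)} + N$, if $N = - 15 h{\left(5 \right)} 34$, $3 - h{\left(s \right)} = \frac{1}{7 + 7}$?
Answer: $\frac{3720}{7} \approx 531.43$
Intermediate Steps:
$K{\left(E \right)} = E^{2}$
$h{\left(s \right)} = \frac{41}{14}$ ($h{\left(s \right)} = 3 - \frac{1}{7 + 7} = 3 - \frac{1}{14} = \frac{41}{14}$)
$N = - \frac{10455}{7}$ ($N = \left(-15\right) \frac{41}{14} \cdot 34 = \left(- \frac{615}{14}\right) 34 = - \frac{10455}{7} \approx -1493.6$)
$K{\left(45 \right)} + N = 45^{2} - \frac{10455}{7} = 2025 - \frac{10455}{7} = \frac{3720}{7}$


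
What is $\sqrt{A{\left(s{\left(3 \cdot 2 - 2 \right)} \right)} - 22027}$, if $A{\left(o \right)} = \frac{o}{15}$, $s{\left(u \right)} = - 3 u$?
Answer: $\frac{i \sqrt{550695}}{5} \approx 148.42 i$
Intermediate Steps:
$A{\left(o \right)} = \frac{o}{15}$ ($A{\left(o \right)} = o \frac{1}{15} = \frac{o}{15}$)
$\sqrt{A{\left(s{\left(3 \cdot 2 - 2 \right)} \right)} - 22027} = \sqrt{\frac{\left(-3\right) \left(3 \cdot 2 - 2\right)}{15} - 22027} = \sqrt{\frac{\left(-3\right) \left(6 - 2\right)}{15} - 22027} = \sqrt{\frac{\left(-3\right) 4}{15} - 22027} = \sqrt{\frac{1}{15} \left(-12\right) - 22027} = \sqrt{- \frac{4}{5} - 22027} = \sqrt{- \frac{110139}{5}} = \frac{i \sqrt{550695}}{5}$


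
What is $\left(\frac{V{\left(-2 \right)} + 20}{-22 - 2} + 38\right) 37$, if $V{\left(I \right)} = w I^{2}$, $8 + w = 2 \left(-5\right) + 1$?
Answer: $1480$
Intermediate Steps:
$w = -17$ ($w = -8 + \left(2 \left(-5\right) + 1\right) = -8 + \left(-10 + 1\right) = -8 - 9 = -17$)
$V{\left(I \right)} = - 17 I^{2}$
$\left(\frac{V{\left(-2 \right)} + 20}{-22 - 2} + 38\right) 37 = \left(\frac{- 17 \left(-2\right)^{2} + 20}{-22 - 2} + 38\right) 37 = \left(\frac{\left(-17\right) 4 + 20}{-24} + 38\right) 37 = \left(\left(-68 + 20\right) \left(- \frac{1}{24}\right) + 38\right) 37 = \left(\left(-48\right) \left(- \frac{1}{24}\right) + 38\right) 37 = \left(2 + 38\right) 37 = 40 \cdot 37 = 1480$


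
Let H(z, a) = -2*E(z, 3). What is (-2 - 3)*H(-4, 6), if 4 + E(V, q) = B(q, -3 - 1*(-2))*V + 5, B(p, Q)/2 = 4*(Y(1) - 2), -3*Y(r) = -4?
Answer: 670/3 ≈ 223.33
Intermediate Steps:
Y(r) = 4/3 (Y(r) = -1/3*(-4) = 4/3)
B(p, Q) = -16/3 (B(p, Q) = 2*(4*(4/3 - 2)) = 2*(4*(-2/3)) = 2*(-8/3) = -16/3)
E(V, q) = 1 - 16*V/3 (E(V, q) = -4 + (-16*V/3 + 5) = -4 + (5 - 16*V/3) = 1 - 16*V/3)
H(z, a) = -2 + 32*z/3 (H(z, a) = -2*(1 - 16*z/3) = -2 + 32*z/3)
(-2 - 3)*H(-4, 6) = (-2 - 3)*(-2 + (32/3)*(-4)) = -5*(-2 - 128/3) = -5*(-134/3) = 670/3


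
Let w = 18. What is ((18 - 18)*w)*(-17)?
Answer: 0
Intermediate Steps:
((18 - 18)*w)*(-17) = ((18 - 18)*18)*(-17) = (0*18)*(-17) = 0*(-17) = 0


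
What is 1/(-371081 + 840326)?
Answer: 1/469245 ≈ 2.1311e-6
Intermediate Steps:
1/(-371081 + 840326) = 1/469245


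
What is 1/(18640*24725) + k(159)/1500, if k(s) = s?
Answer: 9770529/92174800 ≈ 0.10600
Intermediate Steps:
1/(18640*24725) + k(159)/1500 = 1/(18640*24725) + 159/1500 = (1/18640)*(1/24725) + 159*(1/1500) = 1/460874000 + 53/500 = 9770529/92174800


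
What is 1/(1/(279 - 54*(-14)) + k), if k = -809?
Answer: -1035/837314 ≈ -0.0012361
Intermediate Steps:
1/(1/(279 - 54*(-14)) + k) = 1/(1/(279 - 54*(-14)) - 809) = 1/(1/(279 + 756) - 809) = 1/(1/1035 - 809) = 1/(-837314/1035) = -1035/837314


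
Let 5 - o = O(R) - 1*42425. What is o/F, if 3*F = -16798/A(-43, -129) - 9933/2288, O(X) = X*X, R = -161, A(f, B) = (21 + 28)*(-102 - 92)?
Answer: -48963580848/2544967 ≈ -19239.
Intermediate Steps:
A(f, B) = -9506 (A(f, B) = 49*(-194) = -9506)
O(X) = X**2
F = -2544967/2965872 (F = (-16798/(-9506) - 9933/2288)/3 = (-16798*(-1/9506) - 9933*1/2288)/3 = (8399/4753 - 903/208)/3 = (1/3)*(-2544967/988624) = -2544967/2965872 ≈ -0.85808)
o = 16509 (o = 5 - ((-161)**2 - 1*42425) = 5 - (25921 - 42425) = 5 - 1*(-16504) = 5 + 16504 = 16509)
o/F = 16509/(-2544967/2965872) = 16509*(-2965872/2544967) = -48963580848/2544967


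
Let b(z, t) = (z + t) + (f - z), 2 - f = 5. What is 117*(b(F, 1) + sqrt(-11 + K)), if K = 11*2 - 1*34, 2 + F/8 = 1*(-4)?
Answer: -234 + 117*I*sqrt(23) ≈ -234.0 + 561.11*I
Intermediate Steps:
F = -48 (F = -16 + 8*(1*(-4)) = -16 + 8*(-4) = -16 - 32 = -48)
f = -3 (f = 2 - 1*5 = 2 - 5 = -3)
K = -12 (K = 22 - 34 = -12)
b(z, t) = -3 + t (b(z, t) = (z + t) + (-3 - z) = (t + z) + (-3 - z) = -3 + t)
117*(b(F, 1) + sqrt(-11 + K)) = 117*((-3 + 1) + sqrt(-11 - 12)) = 117*(-2 + sqrt(-23)) = 117*(-2 + I*sqrt(23)) = -234 + 117*I*sqrt(23)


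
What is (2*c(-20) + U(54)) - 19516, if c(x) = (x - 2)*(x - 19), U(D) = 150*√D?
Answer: -17800 + 450*√6 ≈ -16698.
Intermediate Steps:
c(x) = (-19 + x)*(-2 + x) (c(x) = (-2 + x)*(-19 + x) = (-19 + x)*(-2 + x))
(2*c(-20) + U(54)) - 19516 = (2*(38 + (-20)² - 21*(-20)) + 150*√54) - 19516 = (2*(38 + 400 + 420) + 150*(3*√6)) - 19516 = (2*858 + 450*√6) - 19516 = (1716 + 450*√6) - 19516 = -17800 + 450*√6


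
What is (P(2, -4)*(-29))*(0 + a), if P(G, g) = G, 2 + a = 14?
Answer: -696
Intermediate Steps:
a = 12 (a = -2 + 14 = 12)
(P(2, -4)*(-29))*(0 + a) = (2*(-29))*(0 + 12) = -58*12 = -696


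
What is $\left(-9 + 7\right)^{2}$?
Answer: $4$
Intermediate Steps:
$\left(-9 + 7\right)^{2} = \left(-2\right)^{2} = 4$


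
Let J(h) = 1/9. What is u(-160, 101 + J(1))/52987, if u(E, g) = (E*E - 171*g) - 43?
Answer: 8267/52987 ≈ 0.15602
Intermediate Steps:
J(h) = ⅑
u(E, g) = -43 + E² - 171*g (u(E, g) = (E² - 171*g) - 43 = -43 + E² - 171*g)
u(-160, 101 + J(1))/52987 = (-43 + (-160)² - 171*(101 + ⅑))/52987 = (-43 + 25600 - 171*910/9)*(1/52987) = (-43 + 25600 - 17290)*(1/52987) = 8267*(1/52987) = 8267/52987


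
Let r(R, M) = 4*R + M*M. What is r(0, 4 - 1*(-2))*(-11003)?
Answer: -396108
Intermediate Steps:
r(R, M) = M² + 4*R (r(R, M) = 4*R + M² = M² + 4*R)
r(0, 4 - 1*(-2))*(-11003) = ((4 - 1*(-2))² + 4*0)*(-11003) = ((4 + 2)² + 0)*(-11003) = (6² + 0)*(-11003) = (36 + 0)*(-11003) = 36*(-11003) = -396108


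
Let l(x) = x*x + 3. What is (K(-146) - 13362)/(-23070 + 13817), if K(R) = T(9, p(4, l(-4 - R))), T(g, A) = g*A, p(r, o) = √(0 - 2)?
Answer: 13362/9253 - 9*I*√2/9253 ≈ 1.4441 - 0.0013755*I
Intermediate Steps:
l(x) = 3 + x² (l(x) = x² + 3 = 3 + x²)
p(r, o) = I*√2 (p(r, o) = √(-2) = I*√2)
T(g, A) = A*g
K(R) = 9*I*√2 (K(R) = (I*√2)*9 = 9*I*√2)
(K(-146) - 13362)/(-23070 + 13817) = (9*I*√2 - 13362)/(-23070 + 13817) = (-13362 + 9*I*√2)/(-9253) = (-13362 + 9*I*√2)*(-1/9253) = 13362/9253 - 9*I*√2/9253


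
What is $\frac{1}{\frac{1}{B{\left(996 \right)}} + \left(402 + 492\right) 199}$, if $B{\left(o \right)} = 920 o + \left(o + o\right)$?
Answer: $\frac{918312}{163373214673} \approx 5.6209 \cdot 10^{-6}$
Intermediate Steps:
$B{\left(o \right)} = 922 o$ ($B{\left(o \right)} = 920 o + 2 o = 922 o$)
$\frac{1}{\frac{1}{B{\left(996 \right)}} + \left(402 + 492\right) 199} = \frac{1}{\frac{1}{922 \cdot 996} + \left(402 + 492\right) 199} = \frac{1}{\frac{1}{918312} + 894 \cdot 199} = \frac{1}{\frac{1}{918312} + 177906} = \frac{1}{\frac{163373214673}{918312}} = \frac{918312}{163373214673}$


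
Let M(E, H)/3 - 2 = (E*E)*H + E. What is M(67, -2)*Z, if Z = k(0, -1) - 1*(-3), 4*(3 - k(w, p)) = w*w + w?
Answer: -160362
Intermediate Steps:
k(w, p) = 3 - w/4 - w²/4 (k(w, p) = 3 - (w*w + w)/4 = 3 - (w² + w)/4 = 3 - (w + w²)/4 = 3 + (-w/4 - w²/4) = 3 - w/4 - w²/4)
M(E, H) = 6 + 3*E + 3*H*E² (M(E, H) = 6 + 3*((E*E)*H + E) = 6 + 3*(E²*H + E) = 6 + 3*(H*E² + E) = 6 + 3*(E + H*E²) = 6 + (3*E + 3*H*E²) = 6 + 3*E + 3*H*E²)
Z = 6 (Z = (3 - ¼*0 - ¼*0²) - 1*(-3) = (3 + 0 - ¼*0) + 3 = (3 + 0 + 0) + 3 = 3 + 3 = 6)
M(67, -2)*Z = (6 + 3*67 + 3*(-2)*67²)*6 = (6 + 201 + 3*(-2)*4489)*6 = (6 + 201 - 26934)*6 = -26727*6 = -160362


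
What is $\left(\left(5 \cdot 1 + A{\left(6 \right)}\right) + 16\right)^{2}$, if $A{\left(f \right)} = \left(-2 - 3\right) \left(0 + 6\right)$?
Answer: $81$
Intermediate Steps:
$A{\left(f \right)} = -30$ ($A{\left(f \right)} = \left(-5\right) 6 = -30$)
$\left(\left(5 \cdot 1 + A{\left(6 \right)}\right) + 16\right)^{2} = \left(\left(5 \cdot 1 - 30\right) + 16\right)^{2} = \left(\left(5 - 30\right) + 16\right)^{2} = \left(-25 + 16\right)^{2} = \left(-9\right)^{2} = 81$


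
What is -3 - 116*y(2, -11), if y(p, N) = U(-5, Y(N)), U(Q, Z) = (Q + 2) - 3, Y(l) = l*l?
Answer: 693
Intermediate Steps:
Y(l) = l**2
U(Q, Z) = -1 + Q (U(Q, Z) = (2 + Q) - 3 = -1 + Q)
y(p, N) = -6 (y(p, N) = -1 - 5 = -6)
-3 - 116*y(2, -11) = -3 - 116*(-6) = -3 + 696 = 693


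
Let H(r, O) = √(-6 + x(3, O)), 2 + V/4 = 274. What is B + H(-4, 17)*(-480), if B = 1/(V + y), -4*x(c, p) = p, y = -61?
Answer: 1/1027 - 240*I*√41 ≈ 0.00097371 - 1536.8*I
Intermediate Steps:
V = 1088 (V = -8 + 4*274 = -8 + 1096 = 1088)
x(c, p) = -p/4
B = 1/1027 (B = 1/(1088 - 61) = 1/1027 ≈ 0.00097371)
H(r, O) = √(-6 - O/4)
B + H(-4, 17)*(-480) = 1/1027 + (√(-24 - 1*17)/2)*(-480) = 1/1027 + (√(-24 - 17)/2)*(-480) = 1/1027 + (√(-41)/2)*(-480) = 1/1027 + ((I*√41)/2)*(-480) = 1/1027 + (I*√41/2)*(-480) = 1/1027 - 240*I*√41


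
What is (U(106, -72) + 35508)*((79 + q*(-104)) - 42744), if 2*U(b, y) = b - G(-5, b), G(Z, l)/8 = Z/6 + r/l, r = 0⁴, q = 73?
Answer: -5362070101/3 ≈ -1.7874e+9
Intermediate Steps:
r = 0
G(Z, l) = 4*Z/3 (G(Z, l) = 8*(Z/6 + 0/l) = 8*(Z*(⅙) + 0) = 8*(Z/6 + 0) = 8*(Z/6) = 4*Z/3)
U(b, y) = 10/3 + b/2 (U(b, y) = (b - 4*(-5)/3)/2 = (b - 1*(-20/3))/2 = (b + 20/3)/2 = (20/3 + b)/2 = 10/3 + b/2)
(U(106, -72) + 35508)*((79 + q*(-104)) - 42744) = ((10/3 + (½)*106) + 35508)*((79 + 73*(-104)) - 42744) = ((10/3 + 53) + 35508)*((79 - 7592) - 42744) = (169/3 + 35508)*(-7513 - 42744) = (106693/3)*(-50257) = -5362070101/3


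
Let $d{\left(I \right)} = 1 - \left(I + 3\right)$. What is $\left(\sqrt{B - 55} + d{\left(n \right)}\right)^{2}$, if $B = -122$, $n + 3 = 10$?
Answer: $\left(9 - i \sqrt{177}\right)^{2} \approx -96.0 - 239.47 i$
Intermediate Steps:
$n = 7$ ($n = -3 + 10 = 7$)
$d{\left(I \right)} = -2 - I$ ($d{\left(I \right)} = 1 - \left(3 + I\right) = -2 - I$)
$\left(\sqrt{B - 55} + d{\left(n \right)}\right)^{2} = \left(\sqrt{-122 - 55} - 9\right)^{2} = \left(\sqrt{-177} - 9\right)^{2} = \left(i \sqrt{177} - 9\right)^{2} = \left(-9 + i \sqrt{177}\right)^{2}$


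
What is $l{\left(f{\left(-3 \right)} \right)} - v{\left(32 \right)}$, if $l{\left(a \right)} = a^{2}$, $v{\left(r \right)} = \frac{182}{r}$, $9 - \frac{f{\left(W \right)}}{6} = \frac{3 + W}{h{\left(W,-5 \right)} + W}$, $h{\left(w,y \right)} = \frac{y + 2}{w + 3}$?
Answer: $\text{NaN} \approx \text{NaN}$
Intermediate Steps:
$h{\left(w,y \right)} = \frac{2 + y}{3 + w}$
$f{\left(W \right)} = 54 - \frac{6 \left(3 + W\right)}{W - \frac{3}{3 + W}}$ ($f{\left(W \right)} = 54 - 6 \frac{3 + W}{\frac{2 - 5}{3 + W} + W} = 54 - 6 \frac{3 + W}{\frac{1}{3 + W} \left(-3\right) + W} = 54 - 6 \frac{3 + W}{- \frac{3}{3 + W} + W} = 54 - 6 \frac{3 + W}{W - \frac{3}{3 + W}} = 54 - \frac{6 \left(3 + W\right)}{W - \frac{3}{3 + W}}$)
$l{\left(f{\left(-3 \right)} \right)} - v{\left(32 \right)} = \left(\frac{6 \left(-27 + \left(-3 + 8 \left(-3\right)\right) \left(3 - 3\right)\right)}{-3 - 3 \left(3 - 3\right)}\right)^{2} - \frac{182}{32} = \left(\frac{6 \left(-27 + \left(-3 - 24\right) 0\right)}{-3 - 0}\right)^{2} - 182 \cdot \frac{1}{32} = \left(\frac{6 \left(-27 - 0\right)}{-3 + 0}\right)^{2} - \frac{91}{16} = \left(\frac{6 \left(-27 + 0\right)}{-3}\right)^{2} - \frac{91}{16} = \left(6 \left(- \frac{1}{3}\right) \left(-27\right)\right)^{2} - \frac{91}{16} = 54^{2} - \frac{91}{16} = 2916 - \frac{91}{16} = \frac{46565}{16}$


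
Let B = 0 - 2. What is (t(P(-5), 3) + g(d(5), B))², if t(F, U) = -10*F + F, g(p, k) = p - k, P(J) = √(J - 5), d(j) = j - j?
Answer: (2 - 9*I*√10)² ≈ -806.0 - 113.84*I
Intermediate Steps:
d(j) = 0
B = -2
P(J) = √(-5 + J)
t(F, U) = -9*F
(t(P(-5), 3) + g(d(5), B))² = (-9*√(-5 - 5) + (0 - 1*(-2)))² = (-9*I*√10 + (0 + 2))² = (-9*I*√10 + 2)² = (2 - 9*I*√10)²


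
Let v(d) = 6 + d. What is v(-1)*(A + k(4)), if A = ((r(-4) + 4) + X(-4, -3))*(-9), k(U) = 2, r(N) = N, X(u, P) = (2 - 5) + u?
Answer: 325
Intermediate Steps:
X(u, P) = -3 + u
A = 63 (A = ((-4 + 4) + (-3 - 4))*(-9) = (0 - 7)*(-9) = -7*(-9) = 63)
v(-1)*(A + k(4)) = (6 - 1)*(63 + 2) = 5*65 = 325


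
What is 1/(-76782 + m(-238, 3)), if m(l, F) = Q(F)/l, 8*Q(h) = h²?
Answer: -1904/146192937 ≈ -1.3024e-5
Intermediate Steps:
Q(h) = h²/8
m(l, F) = F²/(8*l) (m(l, F) = (F²/8)/l = F²/(8*l))
1/(-76782 + m(-238, 3)) = 1/(-76782 + (⅛)*3²/(-238)) = 1/(-76782 + (⅛)*9*(-1/238)) = 1/(-76782 - 9/1904) = 1/(-146192937/1904) = -1904/146192937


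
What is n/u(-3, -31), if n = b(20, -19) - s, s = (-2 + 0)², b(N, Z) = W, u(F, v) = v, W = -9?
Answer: 13/31 ≈ 0.41935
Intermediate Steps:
b(N, Z) = -9
s = 4 (s = (-2)² = 4)
n = -13 (n = -9 - 1*4 = -9 - 4 = -13)
n/u(-3, -31) = -13/(-31) = -13*(-1/31) = 13/31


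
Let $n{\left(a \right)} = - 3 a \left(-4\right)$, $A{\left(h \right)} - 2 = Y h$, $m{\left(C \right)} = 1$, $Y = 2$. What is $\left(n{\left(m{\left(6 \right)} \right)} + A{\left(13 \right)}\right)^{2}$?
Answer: $1600$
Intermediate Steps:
$A{\left(h \right)} = 2 + 2 h$
$n{\left(a \right)} = 12 a$
$\left(n{\left(m{\left(6 \right)} \right)} + A{\left(13 \right)}\right)^{2} = \left(12 \cdot 1 + \left(2 + 2 \cdot 13\right)\right)^{2} = \left(12 + \left(2 + 26\right)\right)^{2} = \left(12 + 28\right)^{2} = 40^{2} = 1600$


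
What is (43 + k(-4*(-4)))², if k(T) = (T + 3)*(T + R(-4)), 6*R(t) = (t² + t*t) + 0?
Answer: 1809025/9 ≈ 2.0100e+5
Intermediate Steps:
R(t) = t²/3 (R(t) = ((t² + t*t) + 0)/6 = ((t² + t²) + 0)/6 = (2*t² + 0)/6 = (2*t²)/6 = t²/3)
k(T) = (3 + T)*(16/3 + T) (k(T) = (T + 3)*(T + (⅓)*(-4)²) = (3 + T)*(T + (⅓)*16) = (3 + T)*(T + 16/3) = (3 + T)*(16/3 + T))
(43 + k(-4*(-4)))² = (43 + (16 + (-4*(-4))² + 25*(-4*(-4))/3))² = (43 + (16 + 16² + (25/3)*16))² = (43 + (16 + 256 + 400/3))² = (43 + 1216/3)² = (1345/3)² = 1809025/9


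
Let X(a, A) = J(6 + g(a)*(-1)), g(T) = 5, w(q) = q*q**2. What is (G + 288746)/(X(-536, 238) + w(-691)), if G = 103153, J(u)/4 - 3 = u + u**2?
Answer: -391899/329939351 ≈ -0.0011878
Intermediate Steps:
w(q) = q**3
J(u) = 12 + 4*u + 4*u**2 (J(u) = 12 + 4*(u + u**2) = 12 + (4*u + 4*u**2) = 12 + 4*u + 4*u**2)
X(a, A) = 20 (X(a, A) = 12 + 4*(6 + 5*(-1)) + 4*(6 + 5*(-1))**2 = 12 + 4*(6 - 5) + 4*(6 - 5)**2 = 12 + 4*1 + 4*1**2 = 12 + 4 + 4*1 = 12 + 4 + 4 = 20)
(G + 288746)/(X(-536, 238) + w(-691)) = (103153 + 288746)/(20 + (-691)**3) = 391899/(20 - 329939371) = 391899/(-329939351) = 391899*(-1/329939351) = -391899/329939351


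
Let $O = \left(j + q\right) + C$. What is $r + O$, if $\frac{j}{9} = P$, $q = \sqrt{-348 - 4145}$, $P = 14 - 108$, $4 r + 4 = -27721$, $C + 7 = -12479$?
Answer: $- \frac{81053}{4} + i \sqrt{4493} \approx -20263.0 + 67.03 i$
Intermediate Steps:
$C = -12486$ ($C = -7 - 12479 = -12486$)
$r = - \frac{27725}{4}$ ($r = -1 + \frac{1}{4} \left(-27721\right) = -1 - \frac{27721}{4} = - \frac{27725}{4} \approx -6931.3$)
$P = -94$ ($P = 14 - 108 = -94$)
$q = i \sqrt{4493}$ ($q = \sqrt{-4493} = i \sqrt{4493} \approx 67.03 i$)
$j = -846$ ($j = 9 \left(-94\right) = -846$)
$O = -13332 + i \sqrt{4493}$ ($O = \left(-846 + i \sqrt{4493}\right) - 12486 = -13332 + i \sqrt{4493} \approx -13332.0 + 67.03 i$)
$r + O = - \frac{27725}{4} - \left(13332 - i \sqrt{4493}\right) = - \frac{81053}{4} + i \sqrt{4493}$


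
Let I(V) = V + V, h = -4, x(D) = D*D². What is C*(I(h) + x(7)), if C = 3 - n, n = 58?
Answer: -18425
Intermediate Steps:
x(D) = D³
C = -55 (C = 3 - 1*58 = 3 - 58 = -55)
I(V) = 2*V
C*(I(h) + x(7)) = -55*(2*(-4) + 7³) = -55*(-8 + 343) = -55*335 = -18425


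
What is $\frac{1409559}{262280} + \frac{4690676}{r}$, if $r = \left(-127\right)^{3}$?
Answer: $\frac{1657046191817}{537249893240} \approx 3.0843$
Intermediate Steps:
$r = -2048383$
$\frac{1409559}{262280} + \frac{4690676}{r} = \frac{1409559}{262280} + \frac{4690676}{-2048383} = 1409559 \cdot \frac{1}{262280} + 4690676 \left(- \frac{1}{2048383}\right) = \frac{1409559}{262280} - \frac{4690676}{2048383} = \frac{1657046191817}{537249893240}$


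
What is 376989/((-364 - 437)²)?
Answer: 125663/213867 ≈ 0.58758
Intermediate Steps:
376989/((-364 - 437)²) = 376989/((-801)²) = 376989/641601 = 376989*(1/641601) = 125663/213867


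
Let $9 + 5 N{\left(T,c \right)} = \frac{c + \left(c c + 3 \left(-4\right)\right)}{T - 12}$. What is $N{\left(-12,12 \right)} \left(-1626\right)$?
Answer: $4878$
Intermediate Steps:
$N{\left(T,c \right)} = - \frac{9}{5} + \frac{-12 + c + c^{2}}{5 \left(-12 + T\right)}$ ($N{\left(T,c \right)} = - \frac{9}{5} + \frac{\left(c + \left(c c + 3 \left(-4\right)\right)\right) \frac{1}{T - 12}}{5} = - \frac{9}{5} + \frac{\left(c + \left(c^{2} - 12\right)\right) \frac{1}{-12 + T}}{5} = - \frac{9}{5} + \frac{\left(c + \left(-12 + c^{2}\right)\right) \frac{1}{-12 + T}}{5} = - \frac{9}{5} + \frac{\left(-12 + c + c^{2}\right) \frac{1}{-12 + T}}{5} = - \frac{9}{5} + \frac{\frac{1}{-12 + T} \left(-12 + c + c^{2}\right)}{5} = - \frac{9}{5} + \frac{-12 + c + c^{2}}{5 \left(-12 + T\right)}$)
$N{\left(-12,12 \right)} \left(-1626\right) = \frac{96 + 12 + 12^{2} - -108}{5 \left(-12 - 12\right)} \left(-1626\right) = \frac{96 + 12 + 144 + 108}{5 \left(-24\right)} \left(-1626\right) = \frac{1}{5} \left(- \frac{1}{24}\right) 360 \left(-1626\right) = \left(-3\right) \left(-1626\right) = 4878$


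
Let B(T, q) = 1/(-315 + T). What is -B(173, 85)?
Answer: 1/142 ≈ 0.0070423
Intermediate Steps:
-B(173, 85) = -1/(-315 + 173) = -1/(-142) = -1*(-1/142) = 1/142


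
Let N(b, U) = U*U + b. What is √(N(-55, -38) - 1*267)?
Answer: √1122 ≈ 33.496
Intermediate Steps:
N(b, U) = b + U² (N(b, U) = U² + b = b + U²)
√(N(-55, -38) - 1*267) = √((-55 + (-38)²) - 1*267) = √((-55 + 1444) - 267) = √(1389 - 267) = √1122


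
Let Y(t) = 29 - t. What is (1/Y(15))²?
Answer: 1/196 ≈ 0.0051020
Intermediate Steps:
(1/Y(15))² = (1/(29 - 1*15))² = (1/(29 - 15))² = (1/14)² = 1/196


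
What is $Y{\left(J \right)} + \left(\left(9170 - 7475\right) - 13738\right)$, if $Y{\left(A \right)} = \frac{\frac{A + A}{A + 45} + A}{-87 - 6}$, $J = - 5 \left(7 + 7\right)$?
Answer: $- \frac{5599673}{465} \approx -12042.0$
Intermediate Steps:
$J = -70$ ($J = \left(-5\right) 14 = -70$)
$Y{\left(A \right)} = - \frac{A}{93} - \frac{2 A}{93 \left(45 + A\right)}$ ($Y{\left(A \right)} = \frac{\frac{2 A}{45 + A} + A}{-93} = \left(\frac{2 A}{45 + A} + A\right) \left(- \frac{1}{93}\right) = \left(A + \frac{2 A}{45 + A}\right) \left(- \frac{1}{93}\right) = - \frac{A}{93} - \frac{2 A}{93 \left(45 + A\right)}$)
$Y{\left(J \right)} + \left(\left(9170 - 7475\right) - 13738\right) = \left(-1\right) \left(-70\right) \frac{1}{4185 + 93 \left(-70\right)} \left(47 - 70\right) + \left(\left(9170 - 7475\right) - 13738\right) = \left(-1\right) \left(-70\right) \frac{1}{4185 - 6510} \left(-23\right) + \left(1695 - 13738\right) = \left(-1\right) \left(-70\right) \frac{1}{-2325} \left(-23\right) - 12043 = \left(-1\right) \left(-70\right) \left(- \frac{1}{2325}\right) \left(-23\right) - 12043 = \frac{322}{465} - 12043 = - \frac{5599673}{465}$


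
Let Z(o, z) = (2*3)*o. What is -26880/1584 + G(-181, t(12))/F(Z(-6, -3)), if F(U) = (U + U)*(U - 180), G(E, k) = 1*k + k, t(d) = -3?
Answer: -483851/28512 ≈ -16.970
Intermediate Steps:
Z(o, z) = 6*o
G(E, k) = 2*k (G(E, k) = k + k = 2*k)
F(U) = 2*U*(-180 + U) (F(U) = (2*U)*(-180 + U) = 2*U*(-180 + U))
-26880/1584 + G(-181, t(12))/F(Z(-6, -3)) = -26880/1584 + (2*(-3))/((2*(6*(-6))*(-180 + 6*(-6)))) = -26880*1/1584 - 6*(-1/(72*(-180 - 36))) = -560/33 - 6/(2*(-36)*(-216)) = -560/33 - 6/15552 = -560/33 - 6*1/15552 = -560/33 - 1/2592 = -483851/28512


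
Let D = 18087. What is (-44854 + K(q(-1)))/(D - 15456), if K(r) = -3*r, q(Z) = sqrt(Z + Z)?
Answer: -44854/2631 - I*sqrt(2)/877 ≈ -17.048 - 0.0016126*I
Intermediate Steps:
q(Z) = sqrt(2)*sqrt(Z) (q(Z) = sqrt(2*Z) = sqrt(2)*sqrt(Z))
(-44854 + K(q(-1)))/(D - 15456) = (-44854 - 3*sqrt(2)*sqrt(-1))/(18087 - 15456) = (-44854 - 3*sqrt(2)*I)/2631 = (-44854 - 3*I*sqrt(2))*(1/2631) = -44854/2631 - I*sqrt(2)/877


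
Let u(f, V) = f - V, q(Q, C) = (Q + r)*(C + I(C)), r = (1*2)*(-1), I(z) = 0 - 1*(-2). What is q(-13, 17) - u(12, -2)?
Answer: -299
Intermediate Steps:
I(z) = 2 (I(z) = 0 + 2 = 2)
r = -2 (r = 2*(-1) = -2)
q(Q, C) = (-2 + Q)*(2 + C) (q(Q, C) = (Q - 2)*(C + 2) = (-2 + Q)*(2 + C))
q(-13, 17) - u(12, -2) = (-4 - 2*17 + 2*(-13) + 17*(-13)) - (12 - 1*(-2)) = (-4 - 34 - 26 - 221) - (12 + 2) = -285 - 1*14 = -285 - 14 = -299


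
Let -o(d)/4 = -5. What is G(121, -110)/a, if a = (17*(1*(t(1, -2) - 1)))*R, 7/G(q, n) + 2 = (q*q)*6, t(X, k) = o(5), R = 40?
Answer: 7/1134944480 ≈ 6.1677e-9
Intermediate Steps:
o(d) = 20 (o(d) = -4*(-5) = 20)
t(X, k) = 20
G(q, n) = 7/(-2 + 6*q²) (G(q, n) = 7/(-2 + (q*q)*6) = 7/(-2 + q²*6) = 7/(-2 + 6*q²))
a = 12920 (a = (17*(1*(20 - 1)))*40 = (17*(1*19))*40 = (17*19)*40 = 323*40 = 12920)
G(121, -110)/a = (7/(2*(-1 + 3*121²)))/12920 = (7/(2*(-1 + 3*14641)))*(1/12920) = (7/(2*(-1 + 43923)))*(1/12920) = ((7/2)/43922)*(1/12920) = ((7/2)*(1/43922))*(1/12920) = (7/87844)*(1/12920) = 7/1134944480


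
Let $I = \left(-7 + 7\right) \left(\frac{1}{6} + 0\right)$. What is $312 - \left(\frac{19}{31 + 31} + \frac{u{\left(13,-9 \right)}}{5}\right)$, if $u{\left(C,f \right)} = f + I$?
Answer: $\frac{97183}{310} \approx 313.49$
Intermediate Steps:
$I = 0$ ($I = 0 \left(\frac{1}{6} + 0\right) = 0 \cdot \frac{1}{6} = 0$)
$u{\left(C,f \right)} = f$ ($u{\left(C,f \right)} = f + 0 = f$)
$312 - \left(\frac{19}{31 + 31} + \frac{u{\left(13,-9 \right)}}{5}\right) = 312 - \left(\frac{19}{31 + 31} - \frac{9}{5}\right) = 312 - \left(\frac{19}{62} - \frac{9}{5}\right) = 312 - - \frac{463}{310} = 312 + \frac{463}{310} = \frac{97183}{310}$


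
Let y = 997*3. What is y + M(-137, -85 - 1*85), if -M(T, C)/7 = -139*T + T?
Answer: -129351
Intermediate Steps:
y = 2991
M(T, C) = 966*T (M(T, C) = -7*(-139*T + T) = -(-966)*T = 966*T)
y + M(-137, -85 - 1*85) = 2991 + 966*(-137) = 2991 - 132342 = -129351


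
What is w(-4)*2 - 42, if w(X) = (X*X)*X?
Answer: -170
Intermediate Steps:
w(X) = X**3 (w(X) = X**2*X = X**3)
w(-4)*2 - 42 = (-4)**3*2 - 42 = -64*2 - 42 = -128 - 42 = -170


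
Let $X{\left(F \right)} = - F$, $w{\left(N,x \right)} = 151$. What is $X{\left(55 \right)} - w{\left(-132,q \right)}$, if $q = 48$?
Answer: $-206$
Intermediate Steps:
$X{\left(55 \right)} - w{\left(-132,q \right)} = \left(-1\right) 55 - 151 = -55 - 151 = -206$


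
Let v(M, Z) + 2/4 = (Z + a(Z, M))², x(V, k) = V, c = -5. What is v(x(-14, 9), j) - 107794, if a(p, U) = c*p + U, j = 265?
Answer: 2091363/2 ≈ 1.0457e+6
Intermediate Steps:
a(p, U) = U - 5*p (a(p, U) = -5*p + U = U - 5*p)
v(M, Z) = -½ + (M - 4*Z)² (v(M, Z) = -½ + (Z + (M - 5*Z))² = -½ + (M - 4*Z)²)
v(x(-14, 9), j) - 107794 = (-½ + (-14 - 4*265)²) - 107794 = (-½ + (-14 - 1060)²) - 107794 = (-½ + (-1074)²) - 107794 = (-½ + 1153476) - 107794 = 2306951/2 - 107794 = 2091363/2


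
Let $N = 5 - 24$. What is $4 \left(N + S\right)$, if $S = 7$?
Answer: $-48$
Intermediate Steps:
$N = -19$ ($N = 5 - 24 = -19$)
$4 \left(N + S\right) = 4 \left(-19 + 7\right) = 4 \left(-12\right) = -48$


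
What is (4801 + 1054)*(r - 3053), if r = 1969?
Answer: -6346820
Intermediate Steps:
(4801 + 1054)*(r - 3053) = (4801 + 1054)*(1969 - 3053) = 5855*(-1084) = -6346820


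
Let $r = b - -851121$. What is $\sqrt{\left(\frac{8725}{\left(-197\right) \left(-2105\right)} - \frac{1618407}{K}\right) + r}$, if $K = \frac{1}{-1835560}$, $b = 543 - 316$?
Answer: $\frac{\sqrt{20433986482730574920757}}{82937} \approx 1.7236 \cdot 10^{6}$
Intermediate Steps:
$b = 227$
$K = - \frac{1}{1835560} \approx -5.4479 \cdot 10^{-7}$
$r = 851348$ ($r = 227 - -851121 = 227 + 851121 = 851348$)
$\sqrt{\left(\frac{8725}{\left(-197\right) \left(-2105\right)} - \frac{1618407}{K}\right) + r} = \sqrt{\left(\frac{8725}{\left(-197\right) \left(-2105\right)} - \frac{1618407}{- \frac{1}{1835560}}\right) + 851348} = \sqrt{\left(\frac{8725}{414685} - -2970683152920\right) + 851348} = \sqrt{\left(8725 \cdot \frac{1}{414685} + 2970683152920\right) + 851348} = \sqrt{\left(\frac{1745}{82937} + 2970683152920\right) + 851348} = \sqrt{\frac{246379548653727785}{82937} + 851348} = \sqrt{\frac{246379619261976861}{82937}} = \frac{\sqrt{20433986482730574920757}}{82937}$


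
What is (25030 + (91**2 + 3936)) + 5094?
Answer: 42341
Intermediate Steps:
(25030 + (91**2 + 3936)) + 5094 = (25030 + (8281 + 3936)) + 5094 = (25030 + 12217) + 5094 = 37247 + 5094 = 42341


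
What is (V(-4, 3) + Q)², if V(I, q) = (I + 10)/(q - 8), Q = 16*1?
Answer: 5476/25 ≈ 219.04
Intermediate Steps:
Q = 16
V(I, q) = (10 + I)/(-8 + q)
(V(-4, 3) + Q)² = ((10 - 4)/(-8 + 3) + 16)² = (6/(-5) + 16)² = (-⅕*6 + 16)² = (-6/5 + 16)² = (74/5)² = 5476/25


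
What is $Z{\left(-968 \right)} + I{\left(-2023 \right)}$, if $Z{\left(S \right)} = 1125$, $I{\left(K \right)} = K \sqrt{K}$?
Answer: $1125 - 34391 i \sqrt{7} \approx 1125.0 - 90990.0 i$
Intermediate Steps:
$I{\left(K \right)} = K^{\frac{3}{2}}$
$Z{\left(-968 \right)} + I{\left(-2023 \right)} = 1125 + \left(-2023\right)^{\frac{3}{2}} = 1125 - 34391 i \sqrt{7}$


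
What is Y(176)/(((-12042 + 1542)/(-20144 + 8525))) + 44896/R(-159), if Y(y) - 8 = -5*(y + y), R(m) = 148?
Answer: -52944838/32375 ≈ -1635.4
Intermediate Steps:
Y(y) = 8 - 10*y (Y(y) = 8 - 5*(y + y) = 8 - 10*y)
Y(176)/(((-12042 + 1542)/(-20144 + 8525))) + 44896/R(-159) = (8 - 10*176)/(((-12042 + 1542)/(-20144 + 8525))) + 44896/148 = (8 - 1760)/((-10500/(-11619))) + 44896*(1/148) = -1752/((-10500*(-1/11619))) + 11224/37 = -1752/3500/3873 + 11224/37 = -1752*3873/3500 + 11224/37 = -1696374/875 + 11224/37 = -52944838/32375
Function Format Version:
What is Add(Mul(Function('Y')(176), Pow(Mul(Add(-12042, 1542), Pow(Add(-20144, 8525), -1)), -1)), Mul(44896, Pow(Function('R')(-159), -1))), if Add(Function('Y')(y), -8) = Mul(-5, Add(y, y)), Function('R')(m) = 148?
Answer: Rational(-52944838, 32375) ≈ -1635.4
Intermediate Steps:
Function('Y')(y) = Add(8, Mul(-10, y)) (Function('Y')(y) = Add(8, Mul(-5, Add(y, y))) = Add(8, Mul(-5, Mul(2, y))) = Add(8, Mul(-10, y)))
Add(Mul(Function('Y')(176), Pow(Mul(Add(-12042, 1542), Pow(Add(-20144, 8525), -1)), -1)), Mul(44896, Pow(Function('R')(-159), -1))) = Add(Mul(Add(8, Mul(-10, 176)), Pow(Mul(Add(-12042, 1542), Pow(Add(-20144, 8525), -1)), -1)), Mul(44896, Pow(148, -1))) = Add(Mul(Add(8, -1760), Pow(Mul(-10500, Pow(-11619, -1)), -1)), Mul(44896, Rational(1, 148))) = Add(Mul(-1752, Pow(Mul(-10500, Rational(-1, 11619)), -1)), Rational(11224, 37)) = Add(Mul(-1752, Pow(Rational(3500, 3873), -1)), Rational(11224, 37)) = Add(Mul(-1752, Rational(3873, 3500)), Rational(11224, 37)) = Add(Rational(-1696374, 875), Rational(11224, 37)) = Rational(-52944838, 32375)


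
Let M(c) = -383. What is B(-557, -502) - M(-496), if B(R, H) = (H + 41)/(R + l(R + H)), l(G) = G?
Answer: 619389/1616 ≈ 383.29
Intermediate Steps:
B(R, H) = (41 + H)/(H + 2*R) (B(R, H) = (H + 41)/(R + (R + H)) = (41 + H)/(R + (H + R)) = (41 + H)/(H + 2*R))
B(-557, -502) - M(-496) = (41 - 502)/(-502 + 2*(-557)) - 1*(-383) = -461/(-502 - 1114) + 383 = -461/(-1616) + 383 = -1/1616*(-461) + 383 = 461/1616 + 383 = 619389/1616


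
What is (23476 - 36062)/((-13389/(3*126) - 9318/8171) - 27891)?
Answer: 12957865956/28752708727 ≈ 0.45067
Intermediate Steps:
(23476 - 36062)/((-13389/(3*126) - 9318/8171) - 27891) = -12586/((-13389/378 - 9318*1/8171) - 27891) = -12586/((-13389*1/378 - 9318/8171) - 27891) = -12586/((-4463/126 - 9318/8171) - 27891) = -12586/(-37641241/1029546 - 27891) = -12586/(-28752708727/1029546) = -12586*(-1029546/28752708727) = 12957865956/28752708727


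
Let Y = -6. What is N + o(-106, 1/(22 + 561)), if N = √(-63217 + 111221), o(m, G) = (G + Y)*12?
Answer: -41964/583 + 2*√12001 ≈ 147.12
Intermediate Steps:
o(m, G) = -72 + 12*G (o(m, G) = (G - 6)*12 = (-6 + G)*12 = -72 + 12*G)
N = 2*√12001 (N = √48004 = 2*√12001 ≈ 219.10)
N + o(-106, 1/(22 + 561)) = 2*√12001 + (-72 + 12/(22 + 561)) = 2*√12001 + (-72 + 12/583) = 2*√12001 - 41964/583 = -41964/583 + 2*√12001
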